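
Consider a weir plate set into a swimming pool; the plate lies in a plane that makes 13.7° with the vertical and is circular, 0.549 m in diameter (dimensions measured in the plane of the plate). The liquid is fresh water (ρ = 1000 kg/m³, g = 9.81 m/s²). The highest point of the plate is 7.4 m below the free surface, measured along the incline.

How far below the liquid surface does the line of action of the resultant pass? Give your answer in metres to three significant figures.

h_p = 7.46 m

γ = ρg = 1000 × 9.81 = 9810 N/m³ = 9.81 kN/m³.
The plate makes 13.7° with the vertical, i.e. θ = 90° − 13.7° = 76.3° to the horizontal. Measuring y along the incline from the free-surface line, vertical depth h = y·sinθ with sinθ = 0.971549.
The centroid is at the centre, 0.2745 m below the top of the plate, so y_c = 7.4 + 0.2745 = 7.6745 m and h_c = 7.6745 × 0.971549 = 7.45615 m.
A = π(0.2745)² = 0.23672 m².
Resultant F = γ·h_c·A = 9.81 × 7.45615 × 0.23672 = 17.3148 kN.
I_c = πr⁴/4 = π × 0.2745⁴/4 = 0.00445922 m⁴.
Centre of pressure: y_p = y_c + I_c/(y_c·A) = 7.6745 + 0.00445922/(7.6745 × 0.23672) = 7.6745 + 0.00245456 = 7.67695 m along the plane.
Vertically, h_p = y_p·sinθ = 7.67695 × 0.971549 = 7.45853 m.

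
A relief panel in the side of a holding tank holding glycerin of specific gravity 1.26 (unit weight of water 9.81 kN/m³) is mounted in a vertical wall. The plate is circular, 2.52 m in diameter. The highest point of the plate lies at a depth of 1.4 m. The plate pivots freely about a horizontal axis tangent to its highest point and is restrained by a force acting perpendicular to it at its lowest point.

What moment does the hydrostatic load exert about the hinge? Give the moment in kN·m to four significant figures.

γ = 1.26 × 9.81 = 12.3606 kN/m³.
The centroid is at the centre, 1.26 m below the top of the plate, so the centroid depth is h_c = 1.4 + 1.26 = 2.66 m.
A = π(1.26)² = 4.98759 m².
Resultant F = γ·h_c·A = 12.3606 × 2.66 × 4.98759 = 163.988 kN.
I_c = πr⁴/4 = π × 1.26⁴/4 = 1.97958 m⁴.
Centre of pressure: y_p = y_c + I_c/(y_c·A) = 2.66 + 1.97958/(2.66 × 4.98759) = 2.66 + 0.149211 = 2.80921 m along the plane.
The resultant acts 1.26 + 0.149211 = 1.40921 m (along the plate) below the hinge at the top edge, so the moment about the hinge is M = F × 1.40921 = 163.988 × 1.40921 = 231.094 kN·m.

M ≈ 231.1 kN·m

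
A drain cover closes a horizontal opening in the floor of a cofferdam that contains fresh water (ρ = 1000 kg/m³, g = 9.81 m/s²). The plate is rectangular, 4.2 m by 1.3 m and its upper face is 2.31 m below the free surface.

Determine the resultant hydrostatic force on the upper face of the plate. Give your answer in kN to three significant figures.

F ≈ 124 kN

γ = ρg = 1000 × 9.81 = 9810 N/m³ = 9.81 kN/m³.
The plate is horizontal, so pressure is uniform at p = γ·h = 9.81 × 2.31 = 22.6611 kN/m².
A = 4.2 × 1.3 = 5.46 m².
F = p·A = 22.6611 × 5.46 = 123.73 kN.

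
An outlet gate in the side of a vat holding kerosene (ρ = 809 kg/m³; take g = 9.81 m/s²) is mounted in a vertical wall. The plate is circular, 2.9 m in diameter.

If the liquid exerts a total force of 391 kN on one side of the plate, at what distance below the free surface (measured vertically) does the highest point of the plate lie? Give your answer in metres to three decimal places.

d_top ≈ 6.009 m

γ = ρg = 809 × 9.81 / 1000 = 7.93629 kN/m³.
A = π(1.45)² = 6.6052 m².
From F = γ·h_c·A, the centroid depth is h_c = 391/(7.93629 × 6.6052) = 7.45887 m.
The centroid is at the centre, 1.45 m below the top of the plate, so the highest point sits at h_top = 7.45887 − 1.45 = 6.00887 m below the surface.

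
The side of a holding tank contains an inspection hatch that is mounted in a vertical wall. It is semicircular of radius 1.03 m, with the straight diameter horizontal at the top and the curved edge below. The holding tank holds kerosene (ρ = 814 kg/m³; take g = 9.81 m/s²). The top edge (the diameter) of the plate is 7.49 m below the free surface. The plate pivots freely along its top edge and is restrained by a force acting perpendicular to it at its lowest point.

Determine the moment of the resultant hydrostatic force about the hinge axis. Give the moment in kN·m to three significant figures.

γ = ρg = 814 × 9.81 / 1000 = 7.98534 kN/m³.
The centroid of a semicircle lies 4r/(3π) = 0.437146 m from the diameter, here below the top edge, so the centroid depth is h_c = 7.49 + 0.437146 = 7.92715 m.
A = πr²/2 = π × 1.03²/2 = 1.66646 m².
Resultant F = γ·h_c·A = 7.98534 × 7.92715 × 1.66646 = 105.489 kN.
I_c = (π/8 − 8/(9π))·r⁴ = 0.109757 × 1.03⁴ = 0.123532 m⁴.
Centre of pressure: y_p = y_c + I_c/(y_c·A) = 7.92715 + 0.123532/(7.92715 × 1.66646) = 7.92715 + 0.0093512 = 7.9365 m along the plane.
The resultant acts 0.437146 + 0.0093512 = 0.446497 m (along the plate) below the hinge at the top edge, so the moment about the hinge is M = F × 0.446497 = 105.489 × 0.446497 = 47.1005 kN·m.

M ≈ 47.1 kN·m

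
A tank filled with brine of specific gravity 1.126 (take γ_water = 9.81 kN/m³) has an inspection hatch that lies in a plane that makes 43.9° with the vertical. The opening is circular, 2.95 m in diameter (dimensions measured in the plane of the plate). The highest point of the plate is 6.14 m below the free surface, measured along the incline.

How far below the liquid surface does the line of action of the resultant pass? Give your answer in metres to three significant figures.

γ = 1.126 × 9.81 = 11.04606 kN/m³.
The plate makes 43.9° with the vertical, i.e. θ = 90° − 43.9° = 46.1° to the horizontal. Measuring y along the incline from the free-surface line, vertical depth h = y·sinθ with sinθ = 0.720551.
The centroid is at the centre, 1.475 m below the top of the plate, so y_c = 6.14 + 1.475 = 7.615 m and h_c = 7.615 × 0.720551 = 5.487 m.
A = π(1.475)² = 6.83493 m².
Resultant F = γ·h_c·A = 11.04606 × 5.487 × 6.83493 = 414.263 kN.
I_c = πr⁴/4 = π × 1.475⁴/4 = 3.71756 m⁴.
Centre of pressure: y_p = y_c + I_c/(y_c·A) = 7.615 + 3.71756/(7.615 × 6.83493) = 7.615 + 0.0714256 = 7.68643 m along the plane.
Vertically, h_p = y_p·sinθ = 7.68643 × 0.720551 = 5.53846 m.

h_p = 5.54 m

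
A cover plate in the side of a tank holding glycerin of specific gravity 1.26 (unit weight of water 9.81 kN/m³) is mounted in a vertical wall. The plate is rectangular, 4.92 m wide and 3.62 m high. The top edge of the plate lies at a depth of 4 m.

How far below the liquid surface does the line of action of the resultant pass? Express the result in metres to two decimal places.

h_p = 6.00 m

γ = 1.26 × 9.81 = 12.3606 kN/m³.
The centroid lies 3.62/2 = 1.81 m below the top edge, so the centroid depth is h_c = 4 + 1.81 = 5.81 m.
A = 4.92 × 3.62 = 17.8104 m².
Resultant F = γ·h_c·A = 12.3606 × 5.81 × 17.8104 = 1279.06 kN.
I_c = b·h³/12 = 4.92 × 3.62³/12 = 19.4496 m⁴.
Centre of pressure: y_p = y_c + I_c/(y_c·A) = 5.81 + 19.4496/(5.81 × 17.8104) = 5.81 + 0.187958 = 5.99796 m along the plane.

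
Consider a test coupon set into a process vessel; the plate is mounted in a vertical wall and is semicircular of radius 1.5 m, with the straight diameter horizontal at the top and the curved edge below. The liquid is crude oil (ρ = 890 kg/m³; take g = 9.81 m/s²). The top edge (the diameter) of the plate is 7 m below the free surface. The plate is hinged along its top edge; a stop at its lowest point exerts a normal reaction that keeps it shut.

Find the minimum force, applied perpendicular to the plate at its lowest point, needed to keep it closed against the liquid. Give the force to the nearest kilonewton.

γ = ρg = 890 × 9.81 / 1000 = 8.7309 kN/m³.
The centroid of a semicircle lies 4r/(3π) = 0.63662 m from the diameter, here below the top edge, so the centroid depth is h_c = 7 + 0.63662 = 7.63662 m.
A = πr²/2 = π × 1.5²/2 = 3.53429 m².
Resultant F = γ·h_c·A = 8.7309 × 7.63662 × 3.53429 = 235.647 kN.
I_c = (π/8 − 8/(9π))·r⁴ = 0.109757 × 1.5⁴ = 0.555645 m⁴.
Centre of pressure: y_p = y_c + I_c/(y_c·A) = 7.63662 + 0.555645/(7.63662 × 3.53429) = 7.63662 + 0.020587 = 7.65721 m along the plane.
The resultant acts 0.63662 + 0.020587 = 0.657207 m (along the plate) below the hinge at the top edge, so the moment about the hinge is M = F × 0.657207 = 235.647 × 0.657207 = 154.869 kN·m.
A normal force at the bottom, 1.5 m from the hinge, must supply this moment: P = 154.869/1.5 = 103.246 kN.

P ≈ 103 kN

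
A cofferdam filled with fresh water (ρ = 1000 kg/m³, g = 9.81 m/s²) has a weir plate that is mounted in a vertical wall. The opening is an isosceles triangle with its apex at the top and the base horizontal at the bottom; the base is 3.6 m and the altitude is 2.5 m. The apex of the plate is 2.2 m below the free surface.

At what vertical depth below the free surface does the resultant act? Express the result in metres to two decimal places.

γ = ρg = 1000 × 9.81 = 9810 N/m³ = 9.81 kN/m³.
With the apex up, the centroid sits 2h/3 = 2 × 2.5/3 = 1.66667 m below the apex, so the centroid depth is h_c = 2.2 + 1.66667 = 3.86667 m.
A = ½ × 3.6 × 2.5 = 4.5 m².
Resultant F = γ·h_c·A = 9.81 × 3.86667 × 4.5 = 170.694 kN.
I_c = b·h³/36 = 3.6 × 2.5³/36 = 1.5625 m⁴.
Centre of pressure: y_p = y_c + I_c/(y_c·A) = 3.86667 + 1.5625/(3.86667 × 4.5) = 3.86667 + 0.0897988 = 3.95647 m along the plane.

h_p = 3.96 m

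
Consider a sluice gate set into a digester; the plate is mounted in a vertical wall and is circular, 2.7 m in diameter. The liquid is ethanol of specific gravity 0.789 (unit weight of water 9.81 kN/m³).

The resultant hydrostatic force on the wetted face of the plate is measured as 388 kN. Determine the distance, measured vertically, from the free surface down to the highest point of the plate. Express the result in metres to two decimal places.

d_top ≈ 7.41 m

γ = 0.789 × 9.81 = 7.74009 kN/m³.
A = π(1.35)² = 5.72555 m².
From F = γ·h_c·A, the centroid depth is h_c = 388/(7.74009 × 5.72555) = 8.75525 m.
The centroid is at the centre, 1.35 m below the top of the plate, so the highest point sits at h_top = 8.75525 − 1.35 = 7.40525 m below the surface.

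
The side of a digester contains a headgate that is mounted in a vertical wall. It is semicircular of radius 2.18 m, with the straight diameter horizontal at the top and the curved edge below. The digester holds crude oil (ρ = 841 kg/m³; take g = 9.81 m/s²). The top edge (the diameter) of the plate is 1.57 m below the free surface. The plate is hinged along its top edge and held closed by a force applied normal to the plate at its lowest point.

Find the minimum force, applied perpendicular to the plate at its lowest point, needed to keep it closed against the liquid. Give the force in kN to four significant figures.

P ≈ 74.60 kN

γ = ρg = 841 × 9.81 / 1000 = 8.25021 kN/m³.
The centroid of a semicircle lies 4r/(3π) = 0.925221 m from the diameter, here below the top edge, so the centroid depth is h_c = 1.57 + 0.925221 = 2.49522 m.
A = πr²/2 = π × 2.18²/2 = 7.46505 m².
Resultant F = γ·h_c·A = 8.25021 × 2.49522 × 7.46505 = 153.676 kN.
I_c = (π/8 − 8/(9π))·r⁴ = 0.109757 × 2.18⁴ = 2.4789 m⁴.
Centre of pressure: y_p = y_c + I_c/(y_c·A) = 2.49522 + 2.4789/(2.49522 × 7.46505) = 2.49522 + 0.133081 = 2.6283 m along the plane.
The resultant acts 0.925221 + 0.133081 = 1.0583 m (along the plate) below the hinge at the top edge, so the moment about the hinge is M = F × 1.0583 = 153.676 × 1.0583 = 162.635 kN·m.
A normal force at the bottom, 2.18 m from the hinge, must supply this moment: P = 162.635/2.18 = 74.6032 kN.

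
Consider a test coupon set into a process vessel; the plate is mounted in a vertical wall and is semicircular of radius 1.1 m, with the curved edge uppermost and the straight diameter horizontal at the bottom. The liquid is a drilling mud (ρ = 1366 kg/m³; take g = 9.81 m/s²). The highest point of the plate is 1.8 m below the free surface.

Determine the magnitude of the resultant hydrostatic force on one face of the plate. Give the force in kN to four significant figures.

F ≈ 61.97 kN

γ = ρg = 1366 × 9.81 / 1000 = 13.40046 kN/m³.
The centroid lies 4r/(3π) = 0.466854 m above the diameter, so r − 4r/(3π) = 1.1 − 0.466854 = 0.633146 m below the topmost point, so the centroid depth is h_c = 1.8 + 0.633146 = 2.43315 m.
A = πr²/2 = π × 1.1²/2 = 1.90066 m².
Resultant F = γ·h_c·A = 13.40046 × 2.43315 × 1.90066 = 61.9716 kN.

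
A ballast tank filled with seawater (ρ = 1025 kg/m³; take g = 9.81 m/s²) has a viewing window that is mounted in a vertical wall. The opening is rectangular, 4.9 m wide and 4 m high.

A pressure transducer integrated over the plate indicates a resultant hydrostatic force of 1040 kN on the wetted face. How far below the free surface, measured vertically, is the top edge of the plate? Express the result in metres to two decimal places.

d_top ≈ 3.28 m

γ = ρg = 1025 × 9.81 / 1000 = 10.05525 kN/m³.
A = 4.9 × 4 = 19.6 m².
From F = γ·h_c·A, the centroid depth is h_c = 1040/(10.05525 × 19.6) = 5.27697 m.
The centroid lies 4/2 = 2 m below the top edge, so the top edge sits at h_top = 5.27697 − 2 = 3.27697 m below the surface.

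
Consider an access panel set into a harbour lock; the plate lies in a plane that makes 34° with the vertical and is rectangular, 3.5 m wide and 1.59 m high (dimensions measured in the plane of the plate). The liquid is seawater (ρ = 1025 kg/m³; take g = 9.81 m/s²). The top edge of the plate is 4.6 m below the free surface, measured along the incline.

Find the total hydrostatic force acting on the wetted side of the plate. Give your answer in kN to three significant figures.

γ = ρg = 1025 × 9.81 / 1000 = 10.05525 kN/m³.
The plate makes 34° with the vertical, i.e. θ = 90° − 34° = 56° to the horizontal. Measuring y along the incline from the free-surface line, vertical depth h = y·sinθ with sinθ = 0.829038.
The centroid lies 1.59/2 = 0.795 m below the top edge, so y_c = 4.6 + 0.795 = 5.395 m and h_c = 5.395 × 0.829038 = 4.47266 m.
A = 3.5 × 1.59 = 5.565 m².
Resultant F = γ·h_c·A = 10.05525 × 4.47266 × 5.565 = 250.279 kN.

F ≈ 250 kN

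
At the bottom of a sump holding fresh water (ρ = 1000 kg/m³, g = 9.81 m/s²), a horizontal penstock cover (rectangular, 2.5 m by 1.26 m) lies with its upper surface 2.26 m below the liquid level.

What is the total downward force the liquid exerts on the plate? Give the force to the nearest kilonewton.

F ≈ 70 kN

γ = ρg = 1000 × 9.81 = 9810 N/m³ = 9.81 kN/m³.
The plate is horizontal, so pressure is uniform at p = γ·h = 9.81 × 2.26 = 22.1706 kN/m².
A = 2.5 × 1.26 = 3.15 m².
F = p·A = 22.1706 × 3.15 = 69.8374 kN.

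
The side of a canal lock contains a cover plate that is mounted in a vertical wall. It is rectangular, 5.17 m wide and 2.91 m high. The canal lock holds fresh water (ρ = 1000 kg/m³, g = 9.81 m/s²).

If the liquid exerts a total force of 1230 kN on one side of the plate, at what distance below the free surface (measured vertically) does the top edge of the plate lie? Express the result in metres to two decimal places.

γ = ρg = 1000 × 9.81 = 9810 N/m³ = 9.81 kN/m³.
A = 5.17 × 2.91 = 15.0447 m².
From F = γ·h_c·A, the centroid depth is h_c = 1230/(9.81 × 15.0447) = 8.33398 m.
The centroid lies 2.91/2 = 1.455 m below the top edge, so the top edge sits at h_top = 8.33398 − 1.455 = 6.87898 m below the surface.

d_top ≈ 6.88 m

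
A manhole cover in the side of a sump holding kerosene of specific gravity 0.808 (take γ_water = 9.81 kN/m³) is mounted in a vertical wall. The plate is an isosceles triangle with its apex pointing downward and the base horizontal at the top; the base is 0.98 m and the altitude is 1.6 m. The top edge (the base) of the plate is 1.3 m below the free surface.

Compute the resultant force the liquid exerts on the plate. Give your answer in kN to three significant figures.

γ = 0.808 × 9.81 = 7.92648 kN/m³.
With the apex down, the centroid sits h/3 = 1.6/3 = 0.533333 m below the base (the top edge), so the centroid depth is h_c = 1.3 + 0.533333 = 1.83333 m.
A = ½ × 0.98 × 1.6 = 0.784 m².
Resultant F = γ·h_c·A = 7.92648 × 1.83333 × 0.784 = 11.393 kN.

F ≈ 11.4 kN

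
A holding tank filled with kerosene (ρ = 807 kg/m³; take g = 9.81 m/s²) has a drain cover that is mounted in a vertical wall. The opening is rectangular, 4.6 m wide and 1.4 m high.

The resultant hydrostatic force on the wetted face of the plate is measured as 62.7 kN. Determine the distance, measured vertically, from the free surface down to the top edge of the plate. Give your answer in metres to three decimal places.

γ = ρg = 807 × 9.81 / 1000 = 7.91667 kN/m³.
A = 4.6 × 1.4 = 6.44 m².
From F = γ·h_c·A, the centroid depth is h_c = 62.7/(7.91667 × 6.44) = 1.22981 m.
The centroid lies 1.4/2 = 0.7 m below the top edge, so the top edge sits at h_top = 1.22981 − 0.7 = 0.52981 m below the surface.

d_top ≈ 0.530 m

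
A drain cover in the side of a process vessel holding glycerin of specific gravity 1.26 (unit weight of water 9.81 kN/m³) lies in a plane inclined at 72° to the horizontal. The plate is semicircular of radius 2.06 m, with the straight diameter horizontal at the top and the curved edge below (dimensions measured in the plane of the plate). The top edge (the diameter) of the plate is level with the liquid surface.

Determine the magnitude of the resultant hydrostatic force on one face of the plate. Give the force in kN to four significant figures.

F ≈ 68.51 kN

γ = 1.26 × 9.81 = 12.3606 kN/m³.
Let θ = 72° be the plate's angle to the horizontal; measure y along the incline from where the plane meets the free surface. Vertical depth h = y·sinθ with sinθ = 0.951057.
The centroid of a semicircle lies 4r/(3π) = 0.874291 m from the diameter, here below the top edge, so y_c = 0.874291 m and h_c = 0.874291 × 0.951057 = 0.831501 m.
A = πr²/2 = π × 2.06²/2 = 6.66583 m².
Resultant F = γ·h_c·A = 12.3606 × 0.831501 × 6.66583 = 68.5104 kN.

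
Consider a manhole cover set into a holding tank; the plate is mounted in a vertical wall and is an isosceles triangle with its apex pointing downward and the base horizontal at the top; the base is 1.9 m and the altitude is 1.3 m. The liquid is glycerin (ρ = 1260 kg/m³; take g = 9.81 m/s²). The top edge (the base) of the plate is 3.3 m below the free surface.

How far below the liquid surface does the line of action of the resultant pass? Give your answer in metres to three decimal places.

γ = ρg = 1260 × 9.81 / 1000 = 12.3606 kN/m³.
With the apex down, the centroid sits h/3 = 1.3/3 = 0.433333 m below the base (the top edge), so the centroid depth is h_c = 3.3 + 0.433333 = 3.73333 m.
A = ½ × 1.9 × 1.3 = 1.235 m².
Resultant F = γ·h_c·A = 12.3606 × 3.73333 × 1.235 = 56.9906 kN.
I_c = b·h³/36 = 1.9 × 1.3³/36 = 0.115953 m⁴.
Centre of pressure: y_p = y_c + I_c/(y_c·A) = 3.73333 + 0.115953/(3.73333 × 1.235) = 3.73333 + 0.0251489 = 3.75848 m along the plane.

h_p = 3.758 m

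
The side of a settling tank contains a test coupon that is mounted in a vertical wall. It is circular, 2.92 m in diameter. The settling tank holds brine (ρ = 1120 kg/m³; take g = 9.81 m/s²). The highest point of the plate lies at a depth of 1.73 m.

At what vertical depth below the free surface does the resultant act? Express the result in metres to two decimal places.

γ = ρg = 1120 × 9.81 / 1000 = 10.9872 kN/m³.
The centroid is at the centre, 1.46 m below the top of the plate, so the centroid depth is h_c = 1.73 + 1.46 = 3.19 m.
A = π(1.46)² = 6.69662 m².
Resultant F = γ·h_c·A = 10.9872 × 3.19 × 6.69662 = 234.711 kN.
I_c = πr⁴/4 = π × 1.46⁴/4 = 3.56863 m⁴.
Centre of pressure: y_p = y_c + I_c/(y_c·A) = 3.19 + 3.56863/(3.19 × 6.69662) = 3.19 + 0.167053 = 3.35705 m along the plane.

h_p = 3.36 m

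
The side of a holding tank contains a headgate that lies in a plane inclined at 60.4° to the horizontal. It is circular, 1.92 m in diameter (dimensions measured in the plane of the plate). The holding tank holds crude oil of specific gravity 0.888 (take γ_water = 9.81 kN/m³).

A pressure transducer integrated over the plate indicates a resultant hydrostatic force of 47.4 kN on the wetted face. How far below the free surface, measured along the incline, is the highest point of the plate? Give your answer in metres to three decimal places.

y_top ≈ 1.201 m

γ = 0.888 × 9.81 = 8.71128 kN/m³.
A = π(0.96)² = 2.89529 m².
From F = γ·h_c·A, the centroid depth is h_c = 47.4/(8.71128 × 2.89529) = 1.87934 m.
Let θ = 60.4° be the plate's angle to the horizontal; measure y along the incline from where the plane meets the free surface. Vertical depth h = y·sinθ with sinθ = 0.869495.
Along the incline, y_c = h_c/sinθ = 1.87934/0.869495 = 2.16142 m.
The centroid is at the centre, 0.96 m below the top of the plate, so the highest point sits at y_top = 2.16142 − 0.96 = 1.20142 m along the incline.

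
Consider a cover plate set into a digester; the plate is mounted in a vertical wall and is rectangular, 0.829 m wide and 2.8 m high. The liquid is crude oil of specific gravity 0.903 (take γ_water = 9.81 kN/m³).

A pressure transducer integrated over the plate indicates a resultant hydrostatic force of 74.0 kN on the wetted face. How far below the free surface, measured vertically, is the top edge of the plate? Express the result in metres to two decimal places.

d_top ≈ 2.20 m

γ = 0.903 × 9.81 = 8.85843 kN/m³.
A = 0.829 × 2.8 = 2.3212 m².
From F = γ·h_c·A, the centroid depth is h_c = 74.0/(8.85843 × 2.3212) = 3.59884 m.
The centroid lies 2.8/2 = 1.4 m below the top edge, so the top edge sits at h_top = 3.59884 − 1.4 = 2.19884 m below the surface.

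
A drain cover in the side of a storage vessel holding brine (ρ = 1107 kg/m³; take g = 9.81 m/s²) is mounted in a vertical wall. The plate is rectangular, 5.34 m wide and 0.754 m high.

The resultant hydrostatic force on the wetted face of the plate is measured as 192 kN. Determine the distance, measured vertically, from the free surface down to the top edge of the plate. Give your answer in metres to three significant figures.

d_top ≈ 4.01 m

γ = ρg = 1107 × 9.81 / 1000 = 10.85967 kN/m³.
A = 5.34 × 0.754 = 4.02636 m².
From F = γ·h_c·A, the centroid depth is h_c = 192/(10.85967 × 4.02636) = 4.39109 m.
The centroid lies 0.754/2 = 0.377 m below the top edge, so the top edge sits at h_top = 4.39109 − 0.377 = 4.01409 m below the surface.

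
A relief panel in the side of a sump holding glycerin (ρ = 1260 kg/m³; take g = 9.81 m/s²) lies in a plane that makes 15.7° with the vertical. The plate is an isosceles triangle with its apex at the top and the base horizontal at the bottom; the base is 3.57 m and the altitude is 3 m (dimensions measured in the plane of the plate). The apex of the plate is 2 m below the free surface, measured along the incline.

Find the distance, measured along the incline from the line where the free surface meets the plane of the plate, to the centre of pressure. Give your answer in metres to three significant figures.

γ = ρg = 1260 × 9.81 / 1000 = 12.3606 kN/m³.
The plate makes 15.7° with the vertical, i.e. θ = 90° − 15.7° = 74.3° to the horizontal. Measuring y along the incline from the free-surface line, vertical depth h = y·sinθ with sinθ = 0.962692.
With the apex up, the centroid sits 2h/3 = 2 × 3/3 = 2 m below the apex, so y_c = 2 + 2 = 4 m and h_c = 4 × 0.962692 = 3.85077 m.
A = ½ × 3.57 × 3 = 5.355 m².
Resultant F = γ·h_c·A = 12.3606 × 3.85077 × 5.355 = 254.886 kN.
I_c = b·h³/36 = 3.57 × 3³/36 = 2.6775 m⁴.
Centre of pressure: y_p = y_c + I_c/(y_c·A) = 4 + 2.6775/(4 × 5.355) = 4 + 0.125 = 4.125 m along the plane.

y_p = 4.13 m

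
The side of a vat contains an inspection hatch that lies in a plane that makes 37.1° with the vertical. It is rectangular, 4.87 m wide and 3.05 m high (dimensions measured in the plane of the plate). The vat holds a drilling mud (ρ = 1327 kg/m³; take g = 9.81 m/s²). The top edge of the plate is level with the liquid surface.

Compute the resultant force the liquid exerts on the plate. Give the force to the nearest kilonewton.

γ = ρg = 1327 × 9.81 / 1000 = 13.01787 kN/m³.
The plate makes 37.1° with the vertical, i.e. θ = 90° − 37.1° = 52.9° to the horizontal. Measuring y along the incline from the free-surface line, vertical depth h = y·sinθ with sinθ = 0.797584.
The centroid lies 3.05/2 = 1.525 m below the top edge, so y_c = 1.525 m and h_c = 1.525 × 0.797584 = 1.21632 m.
A = 4.87 × 3.05 = 14.8535 m².
Resultant F = γ·h_c·A = 13.01787 × 1.21632 × 14.8535 = 235.189 kN.

F ≈ 235 kN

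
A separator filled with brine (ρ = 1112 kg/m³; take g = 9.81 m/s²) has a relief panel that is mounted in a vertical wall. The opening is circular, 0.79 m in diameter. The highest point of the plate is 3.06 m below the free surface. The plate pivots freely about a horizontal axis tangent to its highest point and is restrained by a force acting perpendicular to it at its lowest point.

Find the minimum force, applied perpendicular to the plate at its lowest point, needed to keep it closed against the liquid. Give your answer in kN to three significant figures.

γ = ρg = 1112 × 9.81 / 1000 = 10.90872 kN/m³.
The centroid is at the centre, 0.395 m below the top of the plate, so the centroid depth is h_c = 3.06 + 0.395 = 3.455 m.
A = π(0.395)² = 0.490167 m².
Resultant F = γ·h_c·A = 10.90872 × 3.455 × 0.490167 = 18.4742 kN.
I_c = πr⁴/4 = π × 0.395⁴/4 = 0.0191196 m⁴.
Centre of pressure: y_p = y_c + I_c/(y_c·A) = 3.455 + 0.0191196/(3.455 × 0.490167) = 3.455 + 0.0112898 = 3.46629 m along the plane.
The resultant acts 0.395 + 0.0112898 = 0.40629 m (along the plate) below the hinge at the top edge, so the moment about the hinge is M = F × 0.40629 = 18.4742 × 0.40629 = 7.50588 kN·m.
A normal force at the bottom, 0.79 m from the hinge, must supply this moment: P = 7.50588/0.79 = 9.50111 kN.

P ≈ 9.50 kN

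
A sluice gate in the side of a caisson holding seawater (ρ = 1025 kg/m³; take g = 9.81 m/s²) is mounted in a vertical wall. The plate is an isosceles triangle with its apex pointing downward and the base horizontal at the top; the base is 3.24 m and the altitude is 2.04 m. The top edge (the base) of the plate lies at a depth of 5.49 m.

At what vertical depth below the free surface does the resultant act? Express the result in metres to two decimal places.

h_p = 6.21 m

γ = ρg = 1025 × 9.81 / 1000 = 10.05525 kN/m³.
With the apex down, the centroid sits h/3 = 2.04/3 = 0.68 m below the base (the top edge), so the centroid depth is h_c = 5.49 + 0.68 = 6.17 m.
A = ½ × 3.24 × 2.04 = 3.3048 m².
Resultant F = γ·h_c·A = 10.05525 × 6.17 × 3.3048 = 205.033 kN.
I_c = b·h³/36 = 3.24 × 2.04³/36 = 0.76407 m⁴.
Centre of pressure: y_p = y_c + I_c/(y_c·A) = 6.17 + 0.76407/(6.17 × 3.3048) = 6.17 + 0.0374716 = 6.20747 m along the plane.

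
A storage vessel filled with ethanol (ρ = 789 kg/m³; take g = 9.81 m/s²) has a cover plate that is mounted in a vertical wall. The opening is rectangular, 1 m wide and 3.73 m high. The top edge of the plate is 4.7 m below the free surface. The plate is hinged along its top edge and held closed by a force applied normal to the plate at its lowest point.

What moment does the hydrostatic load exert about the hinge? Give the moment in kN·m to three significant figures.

M ≈ 387 kN·m

γ = ρg = 789 × 9.81 / 1000 = 7.74009 kN/m³.
The centroid lies 3.73/2 = 1.865 m below the top edge, so the centroid depth is h_c = 4.7 + 1.865 = 6.565 m.
A = 1 × 3.73 = 3.73 m².
Resultant F = γ·h_c·A = 7.74009 × 6.565 × 3.73 = 189.535 kN.
I_c = b·h³/12 = 1 × 3.73³/12 = 4.32459 m⁴.
Centre of pressure: y_p = y_c + I_c/(y_c·A) = 6.565 + 4.32459/(6.565 × 3.73) = 6.565 + 0.176604 = 6.7416 m along the plane.
The resultant acts 1.865 + 0.176604 = 2.0416 m (along the plate) below the hinge at the top edge, so the moment about the hinge is M = F × 2.0416 = 189.535 × 2.0416 = 386.955 kN·m.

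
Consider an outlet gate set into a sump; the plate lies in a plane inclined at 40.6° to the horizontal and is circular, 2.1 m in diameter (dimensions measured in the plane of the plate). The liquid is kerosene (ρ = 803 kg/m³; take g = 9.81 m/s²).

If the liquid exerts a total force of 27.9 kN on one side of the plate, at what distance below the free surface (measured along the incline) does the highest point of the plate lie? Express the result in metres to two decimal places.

γ = ρg = 803 × 9.81 / 1000 = 7.87743 kN/m³.
A = π(1.05)² = 3.46361 m².
From F = γ·h_c·A, the centroid depth is h_c = 27.9/(7.87743 × 3.46361) = 1.02256 m.
Let θ = 40.6° be the plate's angle to the horizontal; measure y along the incline from where the plane meets the free surface. Vertical depth h = y·sinθ with sinθ = 0.650774.
Along the incline, y_c = h_c/sinθ = 1.02256/0.650774 = 1.5713 m.
The centroid is at the centre, 1.05 m below the top of the plate, so the highest point sits at y_top = 1.5713 − 1.05 = 0.5213 m along the incline.

y_top ≈ 0.52 m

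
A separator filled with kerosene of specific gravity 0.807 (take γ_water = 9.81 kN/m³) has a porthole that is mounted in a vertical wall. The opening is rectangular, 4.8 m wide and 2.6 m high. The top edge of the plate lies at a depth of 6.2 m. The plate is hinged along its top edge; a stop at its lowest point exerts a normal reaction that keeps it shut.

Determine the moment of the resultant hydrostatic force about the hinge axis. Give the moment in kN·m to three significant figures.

γ = 0.807 × 9.81 = 7.91667 kN/m³.
The centroid lies 2.6/2 = 1.3 m below the top edge, so the centroid depth is h_c = 6.2 + 1.3 = 7.5 m.
A = 4.8 × 2.6 = 12.48 m².
Resultant F = γ·h_c·A = 7.91667 × 7.5 × 12.48 = 741 kN.
I_c = b·h³/12 = 4.8 × 2.6³/12 = 7.0304 m⁴.
Centre of pressure: y_p = y_c + I_c/(y_c·A) = 7.5 + 7.0304/(7.5 × 12.48) = 7.5 + 0.0751111 = 7.57511 m along the plane.
The resultant acts 1.3 + 0.0751111 = 1.37511 m (along the plate) below the hinge at the top edge, so the moment about the hinge is M = F × 1.37511 = 741 × 1.37511 = 1018.96 kN·m.

M ≈ 1020 kN·m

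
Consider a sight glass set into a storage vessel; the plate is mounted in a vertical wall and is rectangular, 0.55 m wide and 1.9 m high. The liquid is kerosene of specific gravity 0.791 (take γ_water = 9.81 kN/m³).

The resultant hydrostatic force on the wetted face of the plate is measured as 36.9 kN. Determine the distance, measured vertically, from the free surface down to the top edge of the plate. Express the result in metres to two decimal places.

d_top ≈ 3.60 m

γ = 0.791 × 9.81 = 7.75971 kN/m³.
A = 0.55 × 1.9 = 1.045 m².
From F = γ·h_c·A, the centroid depth is h_c = 36.9/(7.75971 × 1.045) = 4.55056 m.
The centroid lies 1.9/2 = 0.95 m below the top edge, so the top edge sits at h_top = 4.55056 − 0.95 = 3.60056 m below the surface.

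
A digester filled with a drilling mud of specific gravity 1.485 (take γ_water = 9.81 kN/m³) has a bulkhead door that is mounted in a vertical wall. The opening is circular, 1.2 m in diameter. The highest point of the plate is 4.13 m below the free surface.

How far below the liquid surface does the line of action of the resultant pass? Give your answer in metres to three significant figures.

γ = 1.485 × 9.81 = 14.56785 kN/m³.
The centroid is at the centre, 0.6 m below the top of the plate, so the centroid depth is h_c = 4.13 + 0.6 = 4.73 m.
A = π(0.6)² = 1.13097 m².
Resultant F = γ·h_c·A = 14.56785 × 4.73 × 1.13097 = 77.9305 kN.
I_c = πr⁴/4 = π × 0.6⁴/4 = 0.101788 m⁴.
Centre of pressure: y_p = y_c + I_c/(y_c·A) = 4.73 + 0.101788/(4.73 × 1.13097) = 4.73 + 0.0190276 = 4.74903 m along the plane.

h_p = 4.75 m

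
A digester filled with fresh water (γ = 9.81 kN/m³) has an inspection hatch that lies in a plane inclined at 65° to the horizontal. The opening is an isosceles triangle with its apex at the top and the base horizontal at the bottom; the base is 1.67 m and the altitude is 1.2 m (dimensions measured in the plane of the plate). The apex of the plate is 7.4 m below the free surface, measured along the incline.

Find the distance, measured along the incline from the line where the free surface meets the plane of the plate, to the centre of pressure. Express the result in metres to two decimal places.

γ = 9.81 kN/m³.
Let θ = 65° be the plate's angle to the horizontal; measure y along the incline from where the plane meets the free surface. Vertical depth h = y·sinθ with sinθ = 0.906308.
With the apex up, the centroid sits 2h/3 = 2 × 1.2/3 = 0.8 m below the apex, so y_c = 7.4 + 0.8 = 8.2 m and h_c = 8.2 × 0.906308 = 7.43173 m.
A = ½ × 1.67 × 1.2 = 1.002 m².
Resultant F = γ·h_c·A = 9.81 × 7.43173 × 1.002 = 73.0511 kN.
I_c = b·h³/36 = 1.67 × 1.2³/36 = 0.08016 m⁴.
Centre of pressure: y_p = y_c + I_c/(y_c·A) = 8.2 + 0.08016/(8.2 × 1.002) = 8.2 + 0.0097561 = 8.20976 m along the plane.

y_p = 8.21 m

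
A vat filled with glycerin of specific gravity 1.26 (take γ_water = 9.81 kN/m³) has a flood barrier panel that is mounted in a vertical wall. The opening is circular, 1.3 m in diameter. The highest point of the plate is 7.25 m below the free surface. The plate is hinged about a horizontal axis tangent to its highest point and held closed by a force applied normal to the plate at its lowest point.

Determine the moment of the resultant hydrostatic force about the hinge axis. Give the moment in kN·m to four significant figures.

γ = 1.26 × 9.81 = 12.3606 kN/m³.
The centroid is at the centre, 0.65 m below the top of the plate, so the centroid depth is h_c = 7.25 + 0.65 = 7.9 m.
A = π(0.65)² = 1.32732 m².
Resultant F = γ·h_c·A = 12.3606 × 7.9 × 1.32732 = 129.611 kN.
I_c = πr⁴/4 = π × 0.65⁴/4 = 0.140198 m⁴.
Centre of pressure: y_p = y_c + I_c/(y_c·A) = 7.9 + 0.140198/(7.9 × 1.32732) = 7.9 + 0.0133702 = 7.91337 m along the plane.
The resultant acts 0.65 + 0.0133702 = 0.66337 m (along the plate) below the hinge at the top edge, so the moment about the hinge is M = F × 0.66337 = 129.611 × 0.66337 = 85.98 kN·m.

M ≈ 85.98 kN·m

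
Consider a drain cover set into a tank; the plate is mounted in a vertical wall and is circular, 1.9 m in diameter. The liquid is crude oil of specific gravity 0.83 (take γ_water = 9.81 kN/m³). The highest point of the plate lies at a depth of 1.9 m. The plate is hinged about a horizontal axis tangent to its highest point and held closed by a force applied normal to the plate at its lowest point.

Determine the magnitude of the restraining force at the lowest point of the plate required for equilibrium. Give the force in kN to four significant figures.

γ = 0.83 × 9.81 = 8.1423 kN/m³.
The centroid is at the centre, 0.95 m below the top of the plate, so the centroid depth is h_c = 1.9 + 0.95 = 2.85 m.
A = π(0.95)² = 2.83529 m².
Resultant F = γ·h_c·A = 8.1423 × 2.85 × 2.83529 = 65.7945 kN.
I_c = πr⁴/4 = π × 0.95⁴/4 = 0.639712 m⁴.
Centre of pressure: y_p = y_c + I_c/(y_c·A) = 2.85 + 0.639712/(2.85 × 2.83529) = 2.85 + 0.0791666 = 2.92917 m along the plane.
The resultant acts 0.95 + 0.0791666 = 1.02917 m (along the plate) below the hinge at the top edge, so the moment about the hinge is M = F × 1.02917 = 65.7945 × 1.02917 = 67.7137 kN·m.
A normal force at the bottom, 1.9 m from the hinge, must supply this moment: P = 67.7137/1.9 = 35.6388 kN.

P ≈ 35.64 kN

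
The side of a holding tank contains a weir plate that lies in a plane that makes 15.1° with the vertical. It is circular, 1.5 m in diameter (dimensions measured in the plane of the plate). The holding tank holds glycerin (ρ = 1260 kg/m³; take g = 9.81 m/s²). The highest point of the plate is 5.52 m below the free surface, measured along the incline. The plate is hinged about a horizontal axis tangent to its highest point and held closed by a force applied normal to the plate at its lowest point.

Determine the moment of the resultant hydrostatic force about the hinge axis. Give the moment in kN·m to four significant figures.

M ≈ 102.1 kN·m

γ = ρg = 1260 × 9.81 / 1000 = 12.3606 kN/m³.
The plate makes 15.1° with the vertical, i.e. θ = 90° − 15.1° = 74.9° to the horizontal. Measuring y along the incline from the free-surface line, vertical depth h = y·sinθ with sinθ = 0.965473.
The centroid is at the centre, 0.75 m below the top of the plate, so y_c = 5.52 + 0.75 = 6.27 m and h_c = 6.27 × 0.965473 = 6.05352 m.
A = π(0.75)² = 1.76715 m².
Resultant F = γ·h_c·A = 12.3606 × 6.05352 × 1.76715 = 132.227 kN.
I_c = πr⁴/4 = π × 0.75⁴/4 = 0.248505 m⁴.
Centre of pressure: y_p = y_c + I_c/(y_c·A) = 6.27 + 0.248505/(6.27 × 1.76715) = 6.27 + 0.0224282 = 6.29243 m along the plane.
The resultant acts 0.75 + 0.0224282 = 0.772428 m (along the plate) below the hinge at the top edge, so the moment about the hinge is M = F × 0.772428 = 132.227 × 0.772428 = 102.136 kN·m.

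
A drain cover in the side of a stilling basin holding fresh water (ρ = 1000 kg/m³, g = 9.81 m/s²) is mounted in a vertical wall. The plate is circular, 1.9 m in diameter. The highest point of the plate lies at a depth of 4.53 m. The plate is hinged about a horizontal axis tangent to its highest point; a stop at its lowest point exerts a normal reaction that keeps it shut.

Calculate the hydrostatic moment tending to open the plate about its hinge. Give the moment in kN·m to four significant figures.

γ = ρg = 1000 × 9.81 = 9810 N/m³ = 9.81 kN/m³.
The centroid is at the centre, 0.95 m below the top of the plate, so the centroid depth is h_c = 4.53 + 0.95 = 5.48 m.
A = π(0.95)² = 2.83529 m².
Resultant F = γ·h_c·A = 9.81 × 5.48 × 2.83529 = 152.422 kN.
I_c = πr⁴/4 = π × 0.95⁴/4 = 0.639712 m⁴.
Centre of pressure: y_p = y_c + I_c/(y_c·A) = 5.48 + 0.639712/(5.48 × 2.83529) = 5.48 + 0.0411724 = 5.52117 m along the plane.
The resultant acts 0.95 + 0.0411724 = 0.991172 m (along the plate) below the hinge at the top edge, so the moment about the hinge is M = F × 0.991172 = 152.422 × 0.991172 = 151.076 kN·m.

M ≈ 151.1 kN·m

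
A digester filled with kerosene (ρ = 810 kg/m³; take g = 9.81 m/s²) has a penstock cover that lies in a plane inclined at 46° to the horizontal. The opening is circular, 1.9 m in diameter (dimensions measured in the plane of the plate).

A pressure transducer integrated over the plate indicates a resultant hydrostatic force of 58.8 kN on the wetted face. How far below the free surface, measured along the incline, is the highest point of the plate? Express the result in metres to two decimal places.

y_top ≈ 2.68 m

γ = ρg = 810 × 9.81 / 1000 = 7.9461 kN/m³.
A = π(0.95)² = 2.83529 m².
From F = γ·h_c·A, the centroid depth is h_c = 58.8/(7.9461 × 2.83529) = 2.60991 m.
Let θ = 46° be the plate's angle to the horizontal; measure y along the incline from where the plane meets the free surface. Vertical depth h = y·sinθ with sinθ = 0.719340.
Along the incline, y_c = h_c/sinθ = 2.60991/0.719340 = 3.6282 m.
The centroid is at the centre, 0.95 m below the top of the plate, so the highest point sits at y_top = 3.6282 − 0.95 = 2.6782 m along the incline.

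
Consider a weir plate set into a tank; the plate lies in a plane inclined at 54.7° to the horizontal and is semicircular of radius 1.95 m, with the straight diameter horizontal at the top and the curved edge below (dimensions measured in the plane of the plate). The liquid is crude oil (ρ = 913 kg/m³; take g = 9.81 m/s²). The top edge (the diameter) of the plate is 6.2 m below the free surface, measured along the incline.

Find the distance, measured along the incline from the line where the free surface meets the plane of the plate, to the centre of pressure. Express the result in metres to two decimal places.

γ = ρg = 913 × 9.81 / 1000 = 8.95653 kN/m³.
Let θ = 54.7° be the plate's angle to the horizontal; measure y along the incline from where the plane meets the free surface. Vertical depth h = y·sinθ with sinθ = 0.816138.
The centroid of a semicircle lies 4r/(3π) = 0.827606 m from the diameter, here below the top edge, so y_c = 6.2 + 0.827606 = 7.02761 m and h_c = 7.02761 × 0.816138 = 5.7355 m.
A = πr²/2 = π × 1.95²/2 = 5.97295 m².
Resultant F = γ·h_c·A = 8.95653 × 5.7355 × 5.97295 = 306.832 kN.
I_c = (π/8 − 8/(9π))·r⁴ = 0.109757 × 1.95⁴ = 1.58698 m⁴.
Centre of pressure: y_p = y_c + I_c/(y_c·A) = 7.02761 + 1.58698/(7.02761 × 5.97295) = 7.02761 + 0.0378072 = 7.06542 m along the plane.

y_p = 7.07 m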